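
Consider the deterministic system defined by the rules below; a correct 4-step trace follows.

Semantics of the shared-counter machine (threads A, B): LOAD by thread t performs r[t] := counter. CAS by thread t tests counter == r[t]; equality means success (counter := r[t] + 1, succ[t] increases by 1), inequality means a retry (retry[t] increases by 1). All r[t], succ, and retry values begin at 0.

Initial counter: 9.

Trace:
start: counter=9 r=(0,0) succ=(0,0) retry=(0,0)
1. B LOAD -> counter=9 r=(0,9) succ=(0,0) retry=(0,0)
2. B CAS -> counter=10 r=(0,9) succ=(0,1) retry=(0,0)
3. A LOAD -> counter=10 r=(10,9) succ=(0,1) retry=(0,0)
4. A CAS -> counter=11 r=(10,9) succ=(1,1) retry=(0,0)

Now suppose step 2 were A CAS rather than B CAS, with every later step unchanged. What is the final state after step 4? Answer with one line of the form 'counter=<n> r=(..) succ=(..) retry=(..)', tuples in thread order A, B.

counter=10 r=(9,9) succ=(1,0) retry=(1,0)

(re-executing from step 2 with the substitution; state before step 2: counter=9 r=(0,9) succ=(0,0) retry=(0,0))
2. A CAS -> counter=9 r=(0,9) succ=(0,0) retry=(1,0)
3. A LOAD -> counter=9 r=(9,9) succ=(0,0) retry=(1,0)
4. A CAS -> counter=10 r=(9,9) succ=(1,0) retry=(1,0)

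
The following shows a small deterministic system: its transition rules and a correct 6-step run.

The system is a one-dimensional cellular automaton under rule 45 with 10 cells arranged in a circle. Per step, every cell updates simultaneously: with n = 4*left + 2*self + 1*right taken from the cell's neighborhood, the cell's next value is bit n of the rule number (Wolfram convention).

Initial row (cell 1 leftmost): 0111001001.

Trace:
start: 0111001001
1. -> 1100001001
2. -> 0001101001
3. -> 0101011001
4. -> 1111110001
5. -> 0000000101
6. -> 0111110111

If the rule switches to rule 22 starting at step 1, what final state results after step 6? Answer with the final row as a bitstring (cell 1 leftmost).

1001000000

(re-executing steps 1..6 under rule 22; state before step 1: 0111001001)
1. -> 0000111111
2. -> 1001000000
3. -> 1111100001
4. -> 0000010010
5. -> 0000111111
6. -> 1001000000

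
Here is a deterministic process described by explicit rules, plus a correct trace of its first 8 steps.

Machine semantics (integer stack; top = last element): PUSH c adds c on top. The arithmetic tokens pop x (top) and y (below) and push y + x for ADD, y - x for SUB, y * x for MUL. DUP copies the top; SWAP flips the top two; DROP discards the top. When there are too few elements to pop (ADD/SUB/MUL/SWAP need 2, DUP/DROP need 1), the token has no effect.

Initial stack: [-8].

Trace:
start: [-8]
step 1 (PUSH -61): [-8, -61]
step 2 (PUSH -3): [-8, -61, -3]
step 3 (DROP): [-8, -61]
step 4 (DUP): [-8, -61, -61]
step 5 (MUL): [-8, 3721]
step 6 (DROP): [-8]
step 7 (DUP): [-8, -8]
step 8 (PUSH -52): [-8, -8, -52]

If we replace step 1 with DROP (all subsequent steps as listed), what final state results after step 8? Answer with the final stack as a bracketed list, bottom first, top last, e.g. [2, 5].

[-52]

(re-executing from step 1 with the substitution; state before step 1: [-8])
step 1 (DROP): []
step 2 (PUSH -3): [-3]
step 3 (DROP): []
step 4 (DUP): []
step 5 (MUL): []
step 6 (DROP): []
step 7 (DUP): []
step 8 (PUSH -52): [-52]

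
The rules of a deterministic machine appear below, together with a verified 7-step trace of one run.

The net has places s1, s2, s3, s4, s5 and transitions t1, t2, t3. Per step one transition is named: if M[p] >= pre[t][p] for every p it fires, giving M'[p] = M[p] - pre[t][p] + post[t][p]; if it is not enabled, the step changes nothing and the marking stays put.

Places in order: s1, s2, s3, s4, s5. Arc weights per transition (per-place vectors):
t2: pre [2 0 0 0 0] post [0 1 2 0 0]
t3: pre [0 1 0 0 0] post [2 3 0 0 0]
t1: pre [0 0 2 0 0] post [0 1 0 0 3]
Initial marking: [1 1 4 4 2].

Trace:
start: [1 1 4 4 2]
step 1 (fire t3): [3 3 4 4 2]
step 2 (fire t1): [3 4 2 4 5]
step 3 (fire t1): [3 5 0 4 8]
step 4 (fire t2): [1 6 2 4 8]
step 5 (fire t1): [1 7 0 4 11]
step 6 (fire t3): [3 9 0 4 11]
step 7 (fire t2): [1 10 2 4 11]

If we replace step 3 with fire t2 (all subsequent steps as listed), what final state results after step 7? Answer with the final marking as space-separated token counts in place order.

1 9 4 4 8

(re-executing from step 3 with the substitution; state before step 3: [3 4 2 4 5])
step 3 (fire t2): [1 5 4 4 5]
step 4 (fire t2): [1 5 4 4 5]
step 5 (fire t1): [1 6 2 4 8]
step 6 (fire t3): [3 8 2 4 8]
step 7 (fire t2): [1 9 4 4 8]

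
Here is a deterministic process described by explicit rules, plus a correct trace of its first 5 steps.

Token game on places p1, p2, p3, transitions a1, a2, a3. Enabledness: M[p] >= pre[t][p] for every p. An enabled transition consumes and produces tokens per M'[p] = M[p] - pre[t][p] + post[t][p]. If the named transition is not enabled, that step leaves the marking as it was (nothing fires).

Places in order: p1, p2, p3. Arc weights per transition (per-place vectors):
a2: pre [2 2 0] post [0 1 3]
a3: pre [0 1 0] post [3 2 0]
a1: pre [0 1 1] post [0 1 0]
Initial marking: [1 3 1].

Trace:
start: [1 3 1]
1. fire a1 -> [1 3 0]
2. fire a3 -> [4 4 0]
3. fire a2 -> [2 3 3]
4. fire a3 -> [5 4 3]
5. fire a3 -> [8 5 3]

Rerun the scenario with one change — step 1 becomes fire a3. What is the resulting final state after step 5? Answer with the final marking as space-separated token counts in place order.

(re-executing from step 1 with the substitution; state before step 1: [1 3 1])
1. fire a3 -> [4 4 1]
2. fire a3 -> [7 5 1]
3. fire a2 -> [5 4 4]
4. fire a3 -> [8 5 4]
5. fire a3 -> [11 6 4]

11 6 4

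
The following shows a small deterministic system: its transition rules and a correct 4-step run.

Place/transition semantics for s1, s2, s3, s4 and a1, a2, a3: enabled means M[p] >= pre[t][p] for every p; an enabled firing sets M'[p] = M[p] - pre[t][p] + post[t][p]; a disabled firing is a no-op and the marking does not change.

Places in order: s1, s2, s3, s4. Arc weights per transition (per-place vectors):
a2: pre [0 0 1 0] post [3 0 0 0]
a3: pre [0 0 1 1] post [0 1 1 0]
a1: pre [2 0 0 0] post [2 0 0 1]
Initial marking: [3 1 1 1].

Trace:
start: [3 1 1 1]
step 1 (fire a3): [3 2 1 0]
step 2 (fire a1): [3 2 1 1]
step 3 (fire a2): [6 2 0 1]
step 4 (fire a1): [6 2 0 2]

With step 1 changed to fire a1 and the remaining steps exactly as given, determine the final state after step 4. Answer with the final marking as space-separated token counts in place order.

(re-executing from step 1 with the substitution; state before step 1: [3 1 1 1])
step 1 (fire a1): [3 1 1 2]
step 2 (fire a1): [3 1 1 3]
step 3 (fire a2): [6 1 0 3]
step 4 (fire a1): [6 1 0 4]

6 1 0 4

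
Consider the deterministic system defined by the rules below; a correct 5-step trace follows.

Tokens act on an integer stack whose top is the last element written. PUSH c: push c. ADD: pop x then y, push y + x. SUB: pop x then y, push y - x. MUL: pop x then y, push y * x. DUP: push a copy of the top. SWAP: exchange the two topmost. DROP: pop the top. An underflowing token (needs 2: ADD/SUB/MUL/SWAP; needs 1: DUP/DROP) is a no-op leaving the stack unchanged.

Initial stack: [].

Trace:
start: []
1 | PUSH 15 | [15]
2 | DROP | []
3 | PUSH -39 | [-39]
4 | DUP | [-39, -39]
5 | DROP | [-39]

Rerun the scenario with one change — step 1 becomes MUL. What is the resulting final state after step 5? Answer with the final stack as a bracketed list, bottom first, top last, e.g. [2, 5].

(re-executing from step 1 with the substitution; state before step 1: [])
1 | MUL | []
2 | DROP | []
3 | PUSH -39 | [-39]
4 | DUP | [-39, -39]
5 | DROP | [-39]

[-39]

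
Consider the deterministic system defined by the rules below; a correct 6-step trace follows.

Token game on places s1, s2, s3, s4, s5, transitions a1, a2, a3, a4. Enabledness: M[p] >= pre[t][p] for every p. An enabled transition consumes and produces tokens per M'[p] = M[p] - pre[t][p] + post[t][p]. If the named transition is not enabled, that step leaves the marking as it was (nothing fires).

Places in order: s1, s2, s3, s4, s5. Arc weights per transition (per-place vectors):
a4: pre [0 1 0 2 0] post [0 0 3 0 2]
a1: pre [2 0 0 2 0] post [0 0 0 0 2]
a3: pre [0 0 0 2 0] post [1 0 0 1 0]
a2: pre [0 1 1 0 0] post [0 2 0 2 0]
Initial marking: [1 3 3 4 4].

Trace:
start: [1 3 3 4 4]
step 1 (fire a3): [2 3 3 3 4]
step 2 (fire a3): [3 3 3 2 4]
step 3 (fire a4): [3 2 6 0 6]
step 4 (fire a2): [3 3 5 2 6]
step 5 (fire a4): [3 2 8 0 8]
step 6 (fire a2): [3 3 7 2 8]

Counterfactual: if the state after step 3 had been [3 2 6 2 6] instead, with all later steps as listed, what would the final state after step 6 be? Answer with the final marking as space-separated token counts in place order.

state after step 3 := [3 2 6 2 6]
step 4 (fire a2): [3 3 5 4 6]
step 5 (fire a4): [3 2 8 2 8]
step 6 (fire a2): [3 3 7 4 8]

3 3 7 4 8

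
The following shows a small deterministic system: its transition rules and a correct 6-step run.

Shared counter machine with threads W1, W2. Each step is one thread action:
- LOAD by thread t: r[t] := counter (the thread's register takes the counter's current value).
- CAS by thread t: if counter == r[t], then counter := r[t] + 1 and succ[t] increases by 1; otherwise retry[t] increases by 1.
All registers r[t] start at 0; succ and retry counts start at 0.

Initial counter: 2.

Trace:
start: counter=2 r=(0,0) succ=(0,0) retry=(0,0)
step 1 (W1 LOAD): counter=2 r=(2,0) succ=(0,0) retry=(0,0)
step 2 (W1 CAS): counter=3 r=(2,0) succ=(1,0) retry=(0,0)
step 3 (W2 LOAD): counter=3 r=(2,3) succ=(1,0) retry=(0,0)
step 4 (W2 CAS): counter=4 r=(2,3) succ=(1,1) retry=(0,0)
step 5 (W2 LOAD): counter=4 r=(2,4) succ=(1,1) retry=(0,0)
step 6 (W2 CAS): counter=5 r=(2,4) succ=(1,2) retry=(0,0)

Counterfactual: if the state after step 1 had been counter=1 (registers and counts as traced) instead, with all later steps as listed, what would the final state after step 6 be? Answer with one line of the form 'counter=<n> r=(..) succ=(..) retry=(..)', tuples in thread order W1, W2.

counter=3 r=(2,2) succ=(0,2) retry=(1,0)

state after step 1 := counter=1 r=(2,0) succ=(0,0) retry=(0,0)
step 2 (W1 CAS): counter=1 r=(2,0) succ=(0,0) retry=(1,0)
step 3 (W2 LOAD): counter=1 r=(2,1) succ=(0,0) retry=(1,0)
step 4 (W2 CAS): counter=2 r=(2,1) succ=(0,1) retry=(1,0)
step 5 (W2 LOAD): counter=2 r=(2,2) succ=(0,1) retry=(1,0)
step 6 (W2 CAS): counter=3 r=(2,2) succ=(0,2) retry=(1,0)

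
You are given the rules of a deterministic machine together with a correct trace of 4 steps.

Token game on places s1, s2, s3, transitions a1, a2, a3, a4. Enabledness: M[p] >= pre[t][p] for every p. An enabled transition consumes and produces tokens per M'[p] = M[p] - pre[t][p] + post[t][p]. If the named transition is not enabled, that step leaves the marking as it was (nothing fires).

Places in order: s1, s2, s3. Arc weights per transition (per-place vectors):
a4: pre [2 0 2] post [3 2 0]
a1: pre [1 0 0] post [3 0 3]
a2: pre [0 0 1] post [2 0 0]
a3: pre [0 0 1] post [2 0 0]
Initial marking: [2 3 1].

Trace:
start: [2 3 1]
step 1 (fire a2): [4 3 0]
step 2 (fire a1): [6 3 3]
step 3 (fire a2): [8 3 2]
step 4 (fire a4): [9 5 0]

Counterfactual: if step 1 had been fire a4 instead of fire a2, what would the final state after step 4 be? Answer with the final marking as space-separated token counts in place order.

7 5 1

(re-executing from step 1 with the substitution; state before step 1: [2 3 1])
step 1 (fire a4): [2 3 1]
step 2 (fire a1): [4 3 4]
step 3 (fire a2): [6 3 3]
step 4 (fire a4): [7 5 1]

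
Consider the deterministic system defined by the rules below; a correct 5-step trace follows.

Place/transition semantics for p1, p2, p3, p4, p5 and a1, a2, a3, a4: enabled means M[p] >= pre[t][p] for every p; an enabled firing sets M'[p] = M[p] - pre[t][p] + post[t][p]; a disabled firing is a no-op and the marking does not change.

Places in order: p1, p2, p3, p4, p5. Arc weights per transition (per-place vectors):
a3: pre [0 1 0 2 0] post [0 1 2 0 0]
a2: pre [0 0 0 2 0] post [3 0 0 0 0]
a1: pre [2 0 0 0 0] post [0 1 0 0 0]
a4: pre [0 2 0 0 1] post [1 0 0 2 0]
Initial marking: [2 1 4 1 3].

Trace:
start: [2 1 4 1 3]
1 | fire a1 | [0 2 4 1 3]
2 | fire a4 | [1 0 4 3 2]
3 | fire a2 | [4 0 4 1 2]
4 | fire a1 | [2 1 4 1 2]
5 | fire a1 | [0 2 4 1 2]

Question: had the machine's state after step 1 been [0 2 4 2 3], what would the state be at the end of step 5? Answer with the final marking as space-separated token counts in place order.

state after step 1 := [0 2 4 2 3]
2 | fire a4 | [1 0 4 4 2]
3 | fire a2 | [4 0 4 2 2]
4 | fire a1 | [2 1 4 2 2]
5 | fire a1 | [0 2 4 2 2]

0 2 4 2 2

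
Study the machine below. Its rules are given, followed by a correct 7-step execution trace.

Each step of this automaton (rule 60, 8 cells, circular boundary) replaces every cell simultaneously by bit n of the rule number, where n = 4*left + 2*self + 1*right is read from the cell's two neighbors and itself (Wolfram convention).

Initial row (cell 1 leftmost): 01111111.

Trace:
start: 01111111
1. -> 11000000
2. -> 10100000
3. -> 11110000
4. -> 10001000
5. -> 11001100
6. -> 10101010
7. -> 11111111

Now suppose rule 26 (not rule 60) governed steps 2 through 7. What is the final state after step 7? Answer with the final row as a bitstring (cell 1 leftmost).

00100010

(re-executing steps 2..7 under rule 26; state before step 2: 11000000)
2. -> 10100001
3. -> 00010011
4. -> 10101110
5. -> 00001000
6. -> 00010100
7. -> 00100010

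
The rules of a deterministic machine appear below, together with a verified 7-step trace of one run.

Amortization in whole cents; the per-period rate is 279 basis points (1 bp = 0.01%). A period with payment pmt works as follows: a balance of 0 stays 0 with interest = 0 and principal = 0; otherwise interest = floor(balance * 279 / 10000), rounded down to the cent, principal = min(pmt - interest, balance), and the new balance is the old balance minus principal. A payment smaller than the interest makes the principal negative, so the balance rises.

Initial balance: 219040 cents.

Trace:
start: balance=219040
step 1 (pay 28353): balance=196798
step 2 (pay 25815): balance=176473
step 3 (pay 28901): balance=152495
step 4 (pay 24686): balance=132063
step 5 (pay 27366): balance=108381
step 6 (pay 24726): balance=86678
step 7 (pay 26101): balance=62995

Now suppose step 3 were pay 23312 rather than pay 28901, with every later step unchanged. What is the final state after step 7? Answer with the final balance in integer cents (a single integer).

(re-executing from step 3 with the substitution; state before step 3: balance=176473)
step 3 (pay 23312): balance=158084
step 4 (pay 24686): balance=137808
step 5 (pay 27366): balance=114286
step 6 (pay 24726): balance=92748
step 7 (pay 26101): balance=69234

69234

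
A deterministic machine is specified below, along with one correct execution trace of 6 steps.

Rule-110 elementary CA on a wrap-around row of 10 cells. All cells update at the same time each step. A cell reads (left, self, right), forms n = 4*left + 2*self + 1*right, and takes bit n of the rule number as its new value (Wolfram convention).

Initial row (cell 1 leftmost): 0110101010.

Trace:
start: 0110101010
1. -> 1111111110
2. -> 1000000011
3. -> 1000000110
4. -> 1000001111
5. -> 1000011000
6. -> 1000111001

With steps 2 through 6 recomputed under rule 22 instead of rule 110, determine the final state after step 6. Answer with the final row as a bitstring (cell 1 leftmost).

(re-executing steps 2..6 under rule 22; state before step 2: 1111111110)
2. -> 0000000000
3. -> 0000000000
4. -> 0000000000
5. -> 0000000000
6. -> 0000000000

0000000000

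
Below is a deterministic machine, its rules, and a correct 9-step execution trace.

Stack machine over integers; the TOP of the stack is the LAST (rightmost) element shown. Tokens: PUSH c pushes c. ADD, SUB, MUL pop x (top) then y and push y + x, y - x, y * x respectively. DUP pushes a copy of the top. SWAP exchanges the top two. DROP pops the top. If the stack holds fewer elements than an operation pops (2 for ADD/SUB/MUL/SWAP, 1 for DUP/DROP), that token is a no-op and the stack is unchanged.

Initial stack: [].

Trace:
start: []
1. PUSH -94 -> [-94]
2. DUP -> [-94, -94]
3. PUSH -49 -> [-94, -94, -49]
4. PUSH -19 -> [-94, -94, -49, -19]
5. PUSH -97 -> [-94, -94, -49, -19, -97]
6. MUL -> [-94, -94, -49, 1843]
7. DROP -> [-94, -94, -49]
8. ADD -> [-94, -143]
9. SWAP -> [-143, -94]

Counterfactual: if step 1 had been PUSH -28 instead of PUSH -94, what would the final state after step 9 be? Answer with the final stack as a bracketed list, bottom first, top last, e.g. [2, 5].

[-77, -28]

(re-executing from step 1 with the substitution; state before step 1: [])
1. PUSH -28 -> [-28]
2. DUP -> [-28, -28]
3. PUSH -49 -> [-28, -28, -49]
4. PUSH -19 -> [-28, -28, -49, -19]
5. PUSH -97 -> [-28, -28, -49, -19, -97]
6. MUL -> [-28, -28, -49, 1843]
7. DROP -> [-28, -28, -49]
8. ADD -> [-28, -77]
9. SWAP -> [-77, -28]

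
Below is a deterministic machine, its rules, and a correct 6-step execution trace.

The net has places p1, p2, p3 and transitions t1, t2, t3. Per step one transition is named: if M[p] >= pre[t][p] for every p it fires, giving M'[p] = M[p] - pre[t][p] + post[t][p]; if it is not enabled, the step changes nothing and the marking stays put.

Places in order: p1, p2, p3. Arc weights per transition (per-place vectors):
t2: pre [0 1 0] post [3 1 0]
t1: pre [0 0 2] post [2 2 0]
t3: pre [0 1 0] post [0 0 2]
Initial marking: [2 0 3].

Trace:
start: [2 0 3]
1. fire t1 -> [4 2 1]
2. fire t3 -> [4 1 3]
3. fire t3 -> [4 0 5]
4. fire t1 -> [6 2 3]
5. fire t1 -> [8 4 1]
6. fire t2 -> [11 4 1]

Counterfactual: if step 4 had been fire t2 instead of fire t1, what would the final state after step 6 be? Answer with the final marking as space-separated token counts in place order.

9 2 3

(re-executing from step 4 with the substitution; state before step 4: [4 0 5])
4. fire t2 -> [4 0 5]
5. fire t1 -> [6 2 3]
6. fire t2 -> [9 2 3]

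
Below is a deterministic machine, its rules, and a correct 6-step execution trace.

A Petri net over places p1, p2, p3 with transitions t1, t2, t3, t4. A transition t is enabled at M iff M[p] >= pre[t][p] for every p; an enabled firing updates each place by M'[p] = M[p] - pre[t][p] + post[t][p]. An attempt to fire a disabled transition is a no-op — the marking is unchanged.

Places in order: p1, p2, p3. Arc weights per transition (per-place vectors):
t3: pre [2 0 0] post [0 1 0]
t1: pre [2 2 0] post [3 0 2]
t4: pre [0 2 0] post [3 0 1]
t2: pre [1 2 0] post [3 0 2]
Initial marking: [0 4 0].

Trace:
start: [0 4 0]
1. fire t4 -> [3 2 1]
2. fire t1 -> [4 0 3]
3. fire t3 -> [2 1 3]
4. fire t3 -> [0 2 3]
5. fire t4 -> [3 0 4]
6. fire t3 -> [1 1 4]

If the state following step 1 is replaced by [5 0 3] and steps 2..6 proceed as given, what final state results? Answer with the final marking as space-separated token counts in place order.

state after step 1 := [5 0 3]
2. fire t1 -> [5 0 3]
3. fire t3 -> [3 1 3]
4. fire t3 -> [1 2 3]
5. fire t4 -> [4 0 4]
6. fire t3 -> [2 1 4]

2 1 4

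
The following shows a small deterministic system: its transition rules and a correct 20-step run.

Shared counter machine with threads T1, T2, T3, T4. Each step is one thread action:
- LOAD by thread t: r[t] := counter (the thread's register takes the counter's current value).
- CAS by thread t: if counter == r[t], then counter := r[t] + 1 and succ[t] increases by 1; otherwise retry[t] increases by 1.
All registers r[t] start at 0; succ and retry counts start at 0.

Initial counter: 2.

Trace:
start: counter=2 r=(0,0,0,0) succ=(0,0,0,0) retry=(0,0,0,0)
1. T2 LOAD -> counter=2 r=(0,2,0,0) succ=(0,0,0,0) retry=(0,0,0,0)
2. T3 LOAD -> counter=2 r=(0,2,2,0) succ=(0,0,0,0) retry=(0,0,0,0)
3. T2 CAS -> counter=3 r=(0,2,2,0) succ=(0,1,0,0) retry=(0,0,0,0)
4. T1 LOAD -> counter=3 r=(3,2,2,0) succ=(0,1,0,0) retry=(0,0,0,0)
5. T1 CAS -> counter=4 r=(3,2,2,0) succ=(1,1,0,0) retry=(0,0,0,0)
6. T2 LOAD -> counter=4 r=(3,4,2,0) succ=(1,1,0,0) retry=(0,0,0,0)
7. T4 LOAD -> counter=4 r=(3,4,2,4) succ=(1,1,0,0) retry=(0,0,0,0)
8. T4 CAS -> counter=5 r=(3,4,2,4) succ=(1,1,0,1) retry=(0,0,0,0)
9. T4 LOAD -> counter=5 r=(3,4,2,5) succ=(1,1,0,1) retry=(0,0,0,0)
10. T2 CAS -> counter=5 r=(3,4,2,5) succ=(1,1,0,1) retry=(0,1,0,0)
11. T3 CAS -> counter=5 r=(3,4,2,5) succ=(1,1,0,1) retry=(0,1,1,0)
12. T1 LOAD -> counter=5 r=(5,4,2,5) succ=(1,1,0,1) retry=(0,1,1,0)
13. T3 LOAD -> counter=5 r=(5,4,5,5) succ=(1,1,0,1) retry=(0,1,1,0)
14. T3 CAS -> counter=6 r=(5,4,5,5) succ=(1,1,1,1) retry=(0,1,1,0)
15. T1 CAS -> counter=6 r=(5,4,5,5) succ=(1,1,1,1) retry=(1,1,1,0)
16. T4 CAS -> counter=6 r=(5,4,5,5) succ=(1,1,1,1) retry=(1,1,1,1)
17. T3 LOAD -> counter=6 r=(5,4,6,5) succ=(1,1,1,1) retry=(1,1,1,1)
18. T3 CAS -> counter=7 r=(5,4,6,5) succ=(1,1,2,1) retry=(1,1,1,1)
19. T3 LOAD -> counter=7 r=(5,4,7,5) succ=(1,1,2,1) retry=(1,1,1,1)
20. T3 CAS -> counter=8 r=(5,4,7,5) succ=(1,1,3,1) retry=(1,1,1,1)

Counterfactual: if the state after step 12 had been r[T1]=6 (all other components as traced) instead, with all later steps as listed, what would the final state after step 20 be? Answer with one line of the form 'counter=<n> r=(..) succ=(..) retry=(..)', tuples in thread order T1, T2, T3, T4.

state after step 12 := counter=5 r=(6,4,2,5) succ=(1,1,0,1) retry=(0,1,1,0)
13. T3 LOAD -> counter=5 r=(6,4,5,5) succ=(1,1,0,1) retry=(0,1,1,0)
14. T3 CAS -> counter=6 r=(6,4,5,5) succ=(1,1,1,1) retry=(0,1,1,0)
15. T1 CAS -> counter=7 r=(6,4,5,5) succ=(2,1,1,1) retry=(0,1,1,0)
16. T4 CAS -> counter=7 r=(6,4,5,5) succ=(2,1,1,1) retry=(0,1,1,1)
17. T3 LOAD -> counter=7 r=(6,4,7,5) succ=(2,1,1,1) retry=(0,1,1,1)
18. T3 CAS -> counter=8 r=(6,4,7,5) succ=(2,1,2,1) retry=(0,1,1,1)
19. T3 LOAD -> counter=8 r=(6,4,8,5) succ=(2,1,2,1) retry=(0,1,1,1)
20. T3 CAS -> counter=9 r=(6,4,8,5) succ=(2,1,3,1) retry=(0,1,1,1)

counter=9 r=(6,4,8,5) succ=(2,1,3,1) retry=(0,1,1,1)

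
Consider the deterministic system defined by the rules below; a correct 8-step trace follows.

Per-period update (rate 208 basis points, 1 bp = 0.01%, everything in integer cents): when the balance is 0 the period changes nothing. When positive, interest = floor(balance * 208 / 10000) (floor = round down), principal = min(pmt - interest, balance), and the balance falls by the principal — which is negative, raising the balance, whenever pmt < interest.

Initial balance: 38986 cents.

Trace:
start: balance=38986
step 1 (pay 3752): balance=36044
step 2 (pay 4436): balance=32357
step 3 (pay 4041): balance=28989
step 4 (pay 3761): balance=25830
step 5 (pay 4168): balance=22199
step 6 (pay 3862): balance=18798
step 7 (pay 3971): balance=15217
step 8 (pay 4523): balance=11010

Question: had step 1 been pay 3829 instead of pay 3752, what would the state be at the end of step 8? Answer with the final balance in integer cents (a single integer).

10923

(re-executing from step 1 with the substitution; state before step 1: balance=38986)
step 1 (pay 3829): balance=35967
step 2 (pay 4436): balance=32279
step 3 (pay 4041): balance=28909
step 4 (pay 3761): balance=25749
step 5 (pay 4168): balance=22116
step 6 (pay 3862): balance=18714
step 7 (pay 3971): balance=15132
step 8 (pay 4523): balance=10923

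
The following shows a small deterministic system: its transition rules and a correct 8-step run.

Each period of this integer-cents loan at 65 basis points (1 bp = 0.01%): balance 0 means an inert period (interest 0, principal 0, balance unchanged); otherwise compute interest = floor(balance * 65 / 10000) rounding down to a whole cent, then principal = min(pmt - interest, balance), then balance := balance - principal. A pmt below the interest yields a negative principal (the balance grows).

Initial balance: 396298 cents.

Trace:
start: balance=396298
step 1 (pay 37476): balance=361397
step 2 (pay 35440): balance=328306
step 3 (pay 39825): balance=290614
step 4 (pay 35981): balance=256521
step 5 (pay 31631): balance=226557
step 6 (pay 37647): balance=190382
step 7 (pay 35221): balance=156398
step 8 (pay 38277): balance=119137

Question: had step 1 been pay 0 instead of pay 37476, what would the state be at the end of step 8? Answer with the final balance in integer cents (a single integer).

158352

(re-executing from step 1 with the substitution; state before step 1: balance=396298)
step 1 (pay 0): balance=398873
step 2 (pay 35440): balance=366025
step 3 (pay 39825): balance=328579
step 4 (pay 35981): balance=294733
step 5 (pay 31631): balance=265017
step 6 (pay 37647): balance=229092
step 7 (pay 35221): balance=195360
step 8 (pay 38277): balance=158352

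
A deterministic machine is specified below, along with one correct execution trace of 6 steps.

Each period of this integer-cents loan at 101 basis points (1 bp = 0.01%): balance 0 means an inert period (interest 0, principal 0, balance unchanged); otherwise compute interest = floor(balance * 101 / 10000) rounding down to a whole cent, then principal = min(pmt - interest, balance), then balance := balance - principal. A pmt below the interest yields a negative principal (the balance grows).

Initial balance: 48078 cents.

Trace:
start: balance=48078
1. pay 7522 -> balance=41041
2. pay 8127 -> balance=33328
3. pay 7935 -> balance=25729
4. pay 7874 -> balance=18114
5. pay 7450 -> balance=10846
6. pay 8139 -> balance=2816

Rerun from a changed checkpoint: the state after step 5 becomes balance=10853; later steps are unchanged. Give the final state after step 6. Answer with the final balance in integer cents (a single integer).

state after step 5 := balance=10853
6. pay 8139 -> balance=2823

2823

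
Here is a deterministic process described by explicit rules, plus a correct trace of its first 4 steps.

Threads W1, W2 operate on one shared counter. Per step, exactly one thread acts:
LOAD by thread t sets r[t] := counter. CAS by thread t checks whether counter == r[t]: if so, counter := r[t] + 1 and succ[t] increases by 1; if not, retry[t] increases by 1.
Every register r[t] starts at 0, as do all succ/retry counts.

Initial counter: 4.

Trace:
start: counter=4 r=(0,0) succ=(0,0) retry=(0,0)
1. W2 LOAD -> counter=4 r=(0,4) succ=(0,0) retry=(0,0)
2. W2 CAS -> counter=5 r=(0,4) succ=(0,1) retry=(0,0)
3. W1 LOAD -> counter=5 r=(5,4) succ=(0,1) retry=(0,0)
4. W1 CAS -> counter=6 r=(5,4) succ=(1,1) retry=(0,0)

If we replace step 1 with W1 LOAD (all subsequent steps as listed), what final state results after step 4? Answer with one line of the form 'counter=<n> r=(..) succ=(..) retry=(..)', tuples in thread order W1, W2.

counter=5 r=(4,0) succ=(1,0) retry=(0,1)

(re-executing from step 1 with the substitution; state before step 1: counter=4 r=(0,0) succ=(0,0) retry=(0,0))
1. W1 LOAD -> counter=4 r=(4,0) succ=(0,0) retry=(0,0)
2. W2 CAS -> counter=4 r=(4,0) succ=(0,0) retry=(0,1)
3. W1 LOAD -> counter=4 r=(4,0) succ=(0,0) retry=(0,1)
4. W1 CAS -> counter=5 r=(4,0) succ=(1,0) retry=(0,1)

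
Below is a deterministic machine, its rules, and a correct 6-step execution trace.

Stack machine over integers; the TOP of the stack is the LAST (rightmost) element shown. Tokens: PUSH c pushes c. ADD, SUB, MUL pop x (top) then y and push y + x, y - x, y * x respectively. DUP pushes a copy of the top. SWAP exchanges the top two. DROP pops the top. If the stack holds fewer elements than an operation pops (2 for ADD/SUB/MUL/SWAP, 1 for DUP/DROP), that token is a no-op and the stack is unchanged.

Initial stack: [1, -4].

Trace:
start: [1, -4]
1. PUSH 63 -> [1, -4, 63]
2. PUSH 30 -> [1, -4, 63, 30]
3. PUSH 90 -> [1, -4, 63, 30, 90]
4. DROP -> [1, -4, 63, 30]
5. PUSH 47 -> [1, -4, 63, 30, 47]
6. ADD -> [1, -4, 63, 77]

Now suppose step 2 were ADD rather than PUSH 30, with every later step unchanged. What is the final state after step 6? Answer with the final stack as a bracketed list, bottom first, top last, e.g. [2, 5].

(re-executing from step 2 with the substitution; state before step 2: [1, -4, 63])
2. ADD -> [1, 59]
3. PUSH 90 -> [1, 59, 90]
4. DROP -> [1, 59]
5. PUSH 47 -> [1, 59, 47]
6. ADD -> [1, 106]

[1, 106]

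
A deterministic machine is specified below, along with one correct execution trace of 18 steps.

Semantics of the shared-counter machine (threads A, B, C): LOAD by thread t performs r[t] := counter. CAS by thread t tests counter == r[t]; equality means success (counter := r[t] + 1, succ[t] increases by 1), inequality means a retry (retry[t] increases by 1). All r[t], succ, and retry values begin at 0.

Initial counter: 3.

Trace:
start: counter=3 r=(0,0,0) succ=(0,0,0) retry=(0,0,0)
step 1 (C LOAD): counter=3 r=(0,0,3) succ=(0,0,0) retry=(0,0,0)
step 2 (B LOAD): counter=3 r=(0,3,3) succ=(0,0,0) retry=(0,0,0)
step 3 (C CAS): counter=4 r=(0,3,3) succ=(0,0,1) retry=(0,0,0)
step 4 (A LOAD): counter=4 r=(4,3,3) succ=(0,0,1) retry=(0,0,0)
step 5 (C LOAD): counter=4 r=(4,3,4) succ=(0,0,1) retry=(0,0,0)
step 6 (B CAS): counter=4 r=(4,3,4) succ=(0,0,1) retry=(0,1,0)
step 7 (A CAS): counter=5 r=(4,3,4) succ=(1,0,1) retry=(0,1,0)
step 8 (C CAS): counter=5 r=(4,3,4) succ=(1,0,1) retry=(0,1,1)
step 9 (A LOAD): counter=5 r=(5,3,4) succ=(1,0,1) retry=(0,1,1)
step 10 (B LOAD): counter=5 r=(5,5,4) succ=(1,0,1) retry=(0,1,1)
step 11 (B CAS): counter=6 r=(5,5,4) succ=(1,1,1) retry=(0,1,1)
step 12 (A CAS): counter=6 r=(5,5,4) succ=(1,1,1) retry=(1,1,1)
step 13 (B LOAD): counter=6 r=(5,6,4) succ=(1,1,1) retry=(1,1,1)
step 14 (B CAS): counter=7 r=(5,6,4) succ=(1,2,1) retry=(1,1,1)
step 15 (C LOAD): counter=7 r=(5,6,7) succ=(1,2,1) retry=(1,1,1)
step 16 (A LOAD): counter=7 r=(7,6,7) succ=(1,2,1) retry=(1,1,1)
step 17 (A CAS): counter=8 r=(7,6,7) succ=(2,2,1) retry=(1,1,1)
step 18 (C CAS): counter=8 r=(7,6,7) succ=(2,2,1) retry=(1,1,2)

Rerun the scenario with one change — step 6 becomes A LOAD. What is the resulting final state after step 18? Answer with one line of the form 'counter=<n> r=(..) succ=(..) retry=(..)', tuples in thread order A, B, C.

counter=8 r=(7,6,7) succ=(2,2,1) retry=(1,0,2)

(re-executing from step 6 with the substitution; state before step 6: counter=4 r=(4,3,4) succ=(0,0,1) retry=(0,0,0))
step 6 (A LOAD): counter=4 r=(4,3,4) succ=(0,0,1) retry=(0,0,0)
step 7 (A CAS): counter=5 r=(4,3,4) succ=(1,0,1) retry=(0,0,0)
step 8 (C CAS): counter=5 r=(4,3,4) succ=(1,0,1) retry=(0,0,1)
step 9 (A LOAD): counter=5 r=(5,3,4) succ=(1,0,1) retry=(0,0,1)
step 10 (B LOAD): counter=5 r=(5,5,4) succ=(1,0,1) retry=(0,0,1)
step 11 (B CAS): counter=6 r=(5,5,4) succ=(1,1,1) retry=(0,0,1)
step 12 (A CAS): counter=6 r=(5,5,4) succ=(1,1,1) retry=(1,0,1)
step 13 (B LOAD): counter=6 r=(5,6,4) succ=(1,1,1) retry=(1,0,1)
step 14 (B CAS): counter=7 r=(5,6,4) succ=(1,2,1) retry=(1,0,1)
step 15 (C LOAD): counter=7 r=(5,6,7) succ=(1,2,1) retry=(1,0,1)
step 16 (A LOAD): counter=7 r=(7,6,7) succ=(1,2,1) retry=(1,0,1)
step 17 (A CAS): counter=8 r=(7,6,7) succ=(2,2,1) retry=(1,0,1)
step 18 (C CAS): counter=8 r=(7,6,7) succ=(2,2,1) retry=(1,0,2)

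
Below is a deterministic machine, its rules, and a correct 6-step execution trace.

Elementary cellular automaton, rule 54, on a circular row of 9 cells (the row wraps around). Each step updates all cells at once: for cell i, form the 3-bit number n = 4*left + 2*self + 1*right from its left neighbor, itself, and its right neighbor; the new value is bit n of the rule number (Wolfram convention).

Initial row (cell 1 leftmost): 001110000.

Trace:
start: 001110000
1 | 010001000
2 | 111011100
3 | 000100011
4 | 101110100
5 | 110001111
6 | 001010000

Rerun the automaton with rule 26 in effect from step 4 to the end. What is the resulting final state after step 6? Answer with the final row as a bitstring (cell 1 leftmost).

(re-executing steps 4..6 under rule 26; state before step 4: 000100011)
4 | 101010110
5 | 000000100
6 | 000001010

000001010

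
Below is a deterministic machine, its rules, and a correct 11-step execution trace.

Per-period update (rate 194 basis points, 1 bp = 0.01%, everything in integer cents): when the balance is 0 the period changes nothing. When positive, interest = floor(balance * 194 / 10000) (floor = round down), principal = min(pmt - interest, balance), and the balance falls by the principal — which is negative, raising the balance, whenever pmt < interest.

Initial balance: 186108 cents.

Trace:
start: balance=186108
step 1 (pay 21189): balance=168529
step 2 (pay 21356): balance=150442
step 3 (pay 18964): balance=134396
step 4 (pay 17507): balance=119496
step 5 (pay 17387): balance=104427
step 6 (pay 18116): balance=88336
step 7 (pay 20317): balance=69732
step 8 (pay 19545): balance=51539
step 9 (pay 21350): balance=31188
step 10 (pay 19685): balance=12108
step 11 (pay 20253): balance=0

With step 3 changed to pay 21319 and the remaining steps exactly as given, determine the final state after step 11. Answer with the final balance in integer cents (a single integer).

0

(re-executing from step 3 with the substitution; state before step 3: balance=150442)
step 3 (pay 21319): balance=132041
step 4 (pay 17507): balance=117095
step 5 (pay 17387): balance=101979
step 6 (pay 18116): balance=85841
step 7 (pay 20317): balance=67189
step 8 (pay 19545): balance=48947
step 9 (pay 21350): balance=28546
step 10 (pay 19685): balance=9414
step 11 (pay 20253): balance=0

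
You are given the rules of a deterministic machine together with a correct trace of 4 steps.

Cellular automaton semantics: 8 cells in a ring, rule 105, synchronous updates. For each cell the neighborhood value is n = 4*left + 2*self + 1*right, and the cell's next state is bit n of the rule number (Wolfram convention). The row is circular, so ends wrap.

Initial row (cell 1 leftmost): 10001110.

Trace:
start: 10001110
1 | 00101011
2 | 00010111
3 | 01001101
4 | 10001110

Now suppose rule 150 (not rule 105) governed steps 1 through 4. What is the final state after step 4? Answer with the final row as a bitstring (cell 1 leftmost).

(re-executing steps 1..4 under rule 150; state before step 1: 10001110)
1 | 11010100
2 | 00010111
3 | 10110010
4 | 10001110

10001110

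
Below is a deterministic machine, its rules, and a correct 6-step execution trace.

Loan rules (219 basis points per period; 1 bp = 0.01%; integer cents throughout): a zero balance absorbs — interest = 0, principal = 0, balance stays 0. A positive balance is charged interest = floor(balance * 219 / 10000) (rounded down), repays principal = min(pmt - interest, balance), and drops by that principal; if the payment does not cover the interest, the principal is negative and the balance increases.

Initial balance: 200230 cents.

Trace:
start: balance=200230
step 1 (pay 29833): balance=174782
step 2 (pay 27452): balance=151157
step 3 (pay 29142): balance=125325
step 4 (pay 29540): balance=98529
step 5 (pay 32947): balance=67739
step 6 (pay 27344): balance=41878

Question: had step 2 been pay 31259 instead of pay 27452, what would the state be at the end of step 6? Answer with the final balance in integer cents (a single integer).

37726

(re-executing from step 2 with the substitution; state before step 2: balance=174782)
step 2 (pay 31259): balance=147350
step 3 (pay 29142): balance=121434
step 4 (pay 29540): balance=94553
step 5 (pay 32947): balance=63676
step 6 (pay 27344): balance=37726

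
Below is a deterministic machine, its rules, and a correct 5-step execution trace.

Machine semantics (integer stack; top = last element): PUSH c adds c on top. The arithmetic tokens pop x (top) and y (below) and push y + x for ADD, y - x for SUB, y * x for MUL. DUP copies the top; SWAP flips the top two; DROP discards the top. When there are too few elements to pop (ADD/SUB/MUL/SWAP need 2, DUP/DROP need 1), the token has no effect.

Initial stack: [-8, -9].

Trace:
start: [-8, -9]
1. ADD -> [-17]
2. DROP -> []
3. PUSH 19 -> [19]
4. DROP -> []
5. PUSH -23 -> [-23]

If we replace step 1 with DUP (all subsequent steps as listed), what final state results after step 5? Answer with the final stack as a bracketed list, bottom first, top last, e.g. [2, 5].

(re-executing from step 1 with the substitution; state before step 1: [-8, -9])
1. DUP -> [-8, -9, -9]
2. DROP -> [-8, -9]
3. PUSH 19 -> [-8, -9, 19]
4. DROP -> [-8, -9]
5. PUSH -23 -> [-8, -9, -23]

[-8, -9, -23]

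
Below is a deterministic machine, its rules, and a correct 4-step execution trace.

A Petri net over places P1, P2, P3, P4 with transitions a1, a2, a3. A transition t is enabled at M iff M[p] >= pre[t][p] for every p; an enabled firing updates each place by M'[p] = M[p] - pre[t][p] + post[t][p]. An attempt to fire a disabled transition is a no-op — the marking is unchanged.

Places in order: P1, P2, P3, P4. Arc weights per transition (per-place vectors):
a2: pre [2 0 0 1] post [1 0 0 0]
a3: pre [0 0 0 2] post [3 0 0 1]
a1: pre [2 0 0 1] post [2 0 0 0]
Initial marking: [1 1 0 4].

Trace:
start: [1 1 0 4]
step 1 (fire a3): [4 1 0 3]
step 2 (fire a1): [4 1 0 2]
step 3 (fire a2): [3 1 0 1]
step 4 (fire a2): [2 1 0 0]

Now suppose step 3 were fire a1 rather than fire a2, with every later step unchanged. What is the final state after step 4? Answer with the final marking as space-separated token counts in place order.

(re-executing from step 3 with the substitution; state before step 3: [4 1 0 2])
step 3 (fire a1): [4 1 0 1]
step 4 (fire a2): [3 1 0 0]

3 1 0 0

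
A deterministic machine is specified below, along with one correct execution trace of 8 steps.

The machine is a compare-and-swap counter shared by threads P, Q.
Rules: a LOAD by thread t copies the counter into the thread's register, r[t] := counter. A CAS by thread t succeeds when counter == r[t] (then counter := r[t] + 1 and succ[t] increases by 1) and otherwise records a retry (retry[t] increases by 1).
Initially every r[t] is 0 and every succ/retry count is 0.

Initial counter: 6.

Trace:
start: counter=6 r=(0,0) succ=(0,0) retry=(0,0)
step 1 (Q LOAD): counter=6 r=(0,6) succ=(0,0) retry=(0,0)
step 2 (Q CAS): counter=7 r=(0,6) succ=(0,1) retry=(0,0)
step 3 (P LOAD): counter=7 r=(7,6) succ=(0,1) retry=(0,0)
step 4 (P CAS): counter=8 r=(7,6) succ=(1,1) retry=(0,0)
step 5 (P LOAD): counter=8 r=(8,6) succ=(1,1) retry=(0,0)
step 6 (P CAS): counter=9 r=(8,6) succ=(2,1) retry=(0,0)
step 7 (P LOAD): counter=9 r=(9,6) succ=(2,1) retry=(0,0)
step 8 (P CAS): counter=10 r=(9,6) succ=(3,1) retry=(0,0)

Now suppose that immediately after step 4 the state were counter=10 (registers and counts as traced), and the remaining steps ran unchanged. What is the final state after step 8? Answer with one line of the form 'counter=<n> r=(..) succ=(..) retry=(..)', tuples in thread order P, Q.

state after step 4 := counter=10 r=(7,6) succ=(1,1) retry=(0,0)
step 5 (P LOAD): counter=10 r=(10,6) succ=(1,1) retry=(0,0)
step 6 (P CAS): counter=11 r=(10,6) succ=(2,1) retry=(0,0)
step 7 (P LOAD): counter=11 r=(11,6) succ=(2,1) retry=(0,0)
step 8 (P CAS): counter=12 r=(11,6) succ=(3,1) retry=(0,0)

counter=12 r=(11,6) succ=(3,1) retry=(0,0)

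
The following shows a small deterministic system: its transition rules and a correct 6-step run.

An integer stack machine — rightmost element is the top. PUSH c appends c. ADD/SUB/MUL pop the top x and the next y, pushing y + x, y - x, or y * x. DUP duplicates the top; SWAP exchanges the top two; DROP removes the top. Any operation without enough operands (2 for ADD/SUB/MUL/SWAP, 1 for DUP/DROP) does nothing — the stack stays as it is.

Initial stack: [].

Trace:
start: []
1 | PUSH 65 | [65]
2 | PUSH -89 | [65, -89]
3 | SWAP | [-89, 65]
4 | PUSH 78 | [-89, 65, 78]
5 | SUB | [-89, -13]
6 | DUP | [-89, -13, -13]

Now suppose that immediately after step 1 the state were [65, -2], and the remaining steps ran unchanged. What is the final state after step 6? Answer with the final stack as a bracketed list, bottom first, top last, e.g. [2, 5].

[65, -89, -80, -80]

state after step 1 := [65, -2]
2 | PUSH -89 | [65, -2, -89]
3 | SWAP | [65, -89, -2]
4 | PUSH 78 | [65, -89, -2, 78]
5 | SUB | [65, -89, -80]
6 | DUP | [65, -89, -80, -80]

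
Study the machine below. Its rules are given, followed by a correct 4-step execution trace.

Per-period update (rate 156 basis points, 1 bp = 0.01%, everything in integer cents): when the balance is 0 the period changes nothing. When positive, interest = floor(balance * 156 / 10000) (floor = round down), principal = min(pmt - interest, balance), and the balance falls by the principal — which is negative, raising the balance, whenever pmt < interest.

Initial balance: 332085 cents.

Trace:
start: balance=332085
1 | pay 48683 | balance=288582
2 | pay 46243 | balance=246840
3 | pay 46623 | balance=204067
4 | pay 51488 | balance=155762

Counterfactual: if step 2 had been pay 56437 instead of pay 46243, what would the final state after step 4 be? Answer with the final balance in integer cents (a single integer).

145247

(re-executing from step 2 with the substitution; state before step 2: balance=288582)
2 | pay 56437 | balance=236646
3 | pay 46623 | balance=193714
4 | pay 51488 | balance=145247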